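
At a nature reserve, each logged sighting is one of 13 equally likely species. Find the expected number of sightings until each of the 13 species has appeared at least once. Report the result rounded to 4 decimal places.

The wait to go from k to k+1 distinct species is geometric with mean 13/(13-k).
E[T] = 13/13 + 13/12 + 13/11 + ... + 13/2 + 13/1 = 13·H_{13}.
H_{13} = 3.18013, so E[T] = 41.34174.

41.3417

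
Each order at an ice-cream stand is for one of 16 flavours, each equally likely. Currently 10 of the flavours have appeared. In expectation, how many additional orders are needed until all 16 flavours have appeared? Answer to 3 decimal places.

The wait to go from k to k+1 distinct flavours is geometric with mean 16/(16-k).
Sum over k = 10,...,15: E = 16/6 + 16/5 + 16/4 + 16/3 + 16/2 + 16/1 = 39.2000.

39.200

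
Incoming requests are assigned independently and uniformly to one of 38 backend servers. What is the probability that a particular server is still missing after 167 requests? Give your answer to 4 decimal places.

0.0116

On each request the fixed server fails to appear with probability 37/38.
P(still missing after 167) = (37/38)^167 = 0.01164.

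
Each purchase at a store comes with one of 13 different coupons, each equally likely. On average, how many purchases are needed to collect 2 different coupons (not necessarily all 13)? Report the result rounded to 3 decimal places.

With k distinct coupons already seen, the next new one arrives after an expected 13/(13-k) purchases.
Sum over k = 0,...,1: E = 13/13 + 13/12 = 2.0833.

2.083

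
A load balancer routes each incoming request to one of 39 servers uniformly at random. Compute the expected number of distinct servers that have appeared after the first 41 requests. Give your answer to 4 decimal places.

For each server, P(seen in 41 requests) = 1 - (38/39)^41 = 0.65527.
By linearity of expectation, E[distinct seen] = 39·(1 - (38/39)^41) = 25.55555.

25.5555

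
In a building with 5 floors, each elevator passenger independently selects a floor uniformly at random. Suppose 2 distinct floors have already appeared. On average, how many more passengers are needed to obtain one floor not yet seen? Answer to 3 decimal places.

Each passenger yields a new floor with probability (5-2)/5 = 3/5, so the wait is geometric with mean 5/3.
E = 5/3 = 1.6667.

1.667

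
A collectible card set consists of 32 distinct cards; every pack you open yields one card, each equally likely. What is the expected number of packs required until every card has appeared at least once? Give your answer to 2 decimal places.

After k distinct cards have appeared, the next pack gives a new one with probability (32-k)/32, so the expected wait for the (k+1)-th is 32/(32-k).
E[T] = 32/32 + 32/31 + 32/30 + ... + 32/2 + 32/1 = 32·H_{32}.
H_{32} = 4.058, so E[T] = 129.872.

129.87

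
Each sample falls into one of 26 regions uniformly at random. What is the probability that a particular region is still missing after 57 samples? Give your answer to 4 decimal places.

0.1069

Each sample misses the fixed region with probability (26-1)/26 = 25/26, independently.
P(still missing after 57) = (25/26)^57 = 0.10693.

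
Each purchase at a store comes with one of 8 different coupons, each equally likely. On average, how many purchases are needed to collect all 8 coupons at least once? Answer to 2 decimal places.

21.74

The wait to go from k to k+1 distinct coupons is geometric with mean 8/(8-k).
E[T] = 8/8 + 8/7 + 8/6 + ... + 8/2 + 8/1 = 8·H_{8}.
H_{8} = 2.718, so E[T] = 21.743.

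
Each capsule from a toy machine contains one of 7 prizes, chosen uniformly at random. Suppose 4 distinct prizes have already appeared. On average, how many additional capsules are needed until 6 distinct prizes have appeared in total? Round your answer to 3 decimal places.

From k distinct to k+1 distinct takes on average 7/(7-k) capsules.
Sum over k = 4,...,5: E = 7/3 + 7/2 = 5.8333.

5.833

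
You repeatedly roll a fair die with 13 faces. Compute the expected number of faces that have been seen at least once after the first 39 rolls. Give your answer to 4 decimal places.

12.4269

For each face, P(seen in 39 rolls) = 1 - (12/13)^39 = 0.95592.
By linearity of expectation, E[distinct seen] = 13·(1 - (12/13)^39) = 12.42691.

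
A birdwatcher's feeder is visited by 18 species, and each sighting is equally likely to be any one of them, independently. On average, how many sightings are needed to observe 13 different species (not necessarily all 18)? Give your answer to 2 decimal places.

21.81

With k distinct species already seen, the next new one arrives after an expected 18/(18-k) sightings.
Sum over k = 0,...,12: E = 18/18 + 18/17 + 18/16 + ... + 18/7 + 18/6 = 21.812.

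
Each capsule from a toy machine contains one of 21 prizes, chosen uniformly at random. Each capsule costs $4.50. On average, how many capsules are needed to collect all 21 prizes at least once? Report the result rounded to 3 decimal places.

76.553

The wait to go from k to k+1 distinct prizes is geometric with mean 21/(21-k).
E[T] = 21/21 + 21/20 + 21/19 + ... + 21/2 + 21/1 = 21·H_{21}.
H_{21} = 3.6454, so E[T] = 76.5525.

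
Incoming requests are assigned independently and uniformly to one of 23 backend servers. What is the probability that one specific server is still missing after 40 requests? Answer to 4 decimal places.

On each request the fixed server fails to appear with probability 22/23.
P(still missing after 40) = (22/23)^40 = 0.16896.

0.1690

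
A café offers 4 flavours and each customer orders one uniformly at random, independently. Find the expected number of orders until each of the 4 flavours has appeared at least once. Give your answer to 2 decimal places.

The wait to go from k to k+1 distinct flavours is geometric with mean 4/(4-k).
E[T] = 4/4 + 4/3 + 4/2 + 4/1 = 4·H_{4}.
H_{4} = 2.083, so E[T] = 8.333.

8.33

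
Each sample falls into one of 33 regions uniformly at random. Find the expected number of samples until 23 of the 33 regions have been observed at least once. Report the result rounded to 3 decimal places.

38.274

With k distinct regions already seen, the next new one arrives after an expected 33/(33-k) samples.
Sum over k = 0,...,22: E = 33/33 + 33/32 + 33/31 + ... + 33/12 + 33/11 = 38.2744.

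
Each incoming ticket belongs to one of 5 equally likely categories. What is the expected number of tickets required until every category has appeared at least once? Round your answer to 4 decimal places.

11.4167

After k distinct categories have appeared, the next ticket gives a new one with probability (5-k)/5, so the expected wait for the (k+1)-th is 5/(5-k).
E[T] = 5/5 + 5/4 + 5/3 + 5/2 + 5/1 = 5·H_{5}.
H_{5} = 2.28333, so E[T] = 11.41667.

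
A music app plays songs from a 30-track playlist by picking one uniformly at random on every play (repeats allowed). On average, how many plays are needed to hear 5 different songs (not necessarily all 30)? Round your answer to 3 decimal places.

5.371

With k distinct songs already seen, the next new one arrives after an expected 30/(30-k) plays.
Sum over k = 0,...,4: E = 30/30 + 30/29 + 30/28 + 30/27 + 30/26 = 5.3709.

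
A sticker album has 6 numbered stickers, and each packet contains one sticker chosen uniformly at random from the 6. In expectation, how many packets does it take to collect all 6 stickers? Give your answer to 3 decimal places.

Split into phases: going from k distinct to k+1 distinct takes on average 6/(6-k) packets.
E[T] = 6/6 + 6/5 + 6/4 + 6/3 + 6/2 + 6/1 = 6·H_{6}.
H_{6} = 2.4500, so E[T] = 14.7000.

14.700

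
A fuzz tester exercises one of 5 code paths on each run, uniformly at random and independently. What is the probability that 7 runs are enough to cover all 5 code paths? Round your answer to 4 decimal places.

By inclusion–exclusion over which code paths are missing,
P(all seen) = Σ_{j=0}^{5} (-1)^j C(5,j)((5-j)/5)^7
= 1.00000 - 1.04858 + 0.27994 - 0.01638 + 0.00006 - 0.00000
= 0.21504.

0.2150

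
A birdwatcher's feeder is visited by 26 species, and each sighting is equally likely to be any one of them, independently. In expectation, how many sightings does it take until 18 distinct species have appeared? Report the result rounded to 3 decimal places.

29.551

Going from k to k+1 distinct takes a geometric number of sightings with mean 26/(26-k).
Sum over k = 0,...,17: E = 26/26 + 26/25 + 26/24 + ... + 26/10 + 26/9 = 29.5506.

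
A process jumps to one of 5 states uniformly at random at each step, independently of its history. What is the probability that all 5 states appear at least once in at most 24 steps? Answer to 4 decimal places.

0.9764

Let A_i be the event that state i is missing after 24 steps. By inclusion–exclusion on the A_i,
P(all seen) = Σ_{j=0}^{5} (-1)^j C(5,j)((5-j)/5)^24
= 1.00000 - 0.02361 + 0.00005 - 0.00000 + 0.00000 - 0.00000
= 0.97644.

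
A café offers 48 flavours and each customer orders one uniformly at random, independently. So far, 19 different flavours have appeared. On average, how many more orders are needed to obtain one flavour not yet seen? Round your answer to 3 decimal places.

Each order yields a new flavour with probability (48-19)/48 = 29/48, so the wait is geometric with mean 48/29.
E = 48/29 = 1.6552.

1.655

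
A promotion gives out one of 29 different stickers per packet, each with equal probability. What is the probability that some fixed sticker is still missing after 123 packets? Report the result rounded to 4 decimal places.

On each packet the fixed sticker fails to appear with probability 28/29.
P(still missing after 123) = (28/29)^123 = 0.01335.

0.0134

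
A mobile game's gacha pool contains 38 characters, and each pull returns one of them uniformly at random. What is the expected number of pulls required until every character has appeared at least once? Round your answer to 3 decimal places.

The wait to go from k to k+1 distinct characters is geometric with mean 38/(38-k).
E[T] = 38/38 + 38/37 + 38/36 + ... + 38/2 + 38/1 = 38·H_{38}.
H_{38} = 4.2279, so E[T] = 160.6603.

160.660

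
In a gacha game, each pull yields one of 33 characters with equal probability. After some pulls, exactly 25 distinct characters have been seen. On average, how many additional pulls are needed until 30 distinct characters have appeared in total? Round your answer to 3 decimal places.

The wait to go from k to k+1 distinct characters is geometric with mean 33/(33-k).
Sum over k = 25,...,29: E = 33/8 + 33/7 + 33/6 + 33/5 + 33/4 = 29.1893.

29.189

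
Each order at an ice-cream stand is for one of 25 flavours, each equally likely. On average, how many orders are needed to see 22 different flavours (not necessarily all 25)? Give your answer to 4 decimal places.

49.5656

Going from k to k+1 distinct takes a geometric number of orders with mean 25/(25-k).
Sum over k = 0,...,21: E = 25/25 + 25/24 + 25/23 + ... + 25/5 + 25/4 = 49.56562.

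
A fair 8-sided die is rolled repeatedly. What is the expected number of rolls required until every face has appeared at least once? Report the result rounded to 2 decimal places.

21.74

Split into phases: going from k distinct to k+1 distinct takes on average 8/(8-k) rolls.
E[T] = 8/8 + 8/7 + 8/6 + ... + 8/2 + 8/1 = 8·H_{8}.
H_{8} = 2.718, so E[T] = 21.743.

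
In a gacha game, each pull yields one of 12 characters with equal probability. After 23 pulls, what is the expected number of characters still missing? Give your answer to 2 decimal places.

For each character, P(unseen after 23) = (11/12)^23 = 0.135.
By linearity of expectation, E[unseen] = 12·(11/12)^23 = 1.622.

1.62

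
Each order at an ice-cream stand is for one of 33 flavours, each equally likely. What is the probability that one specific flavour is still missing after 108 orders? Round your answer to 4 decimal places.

On each order the fixed flavour fails to appear with probability 32/33.
P(still missing after 108) = (32/33)^108 = 0.03603.

0.0360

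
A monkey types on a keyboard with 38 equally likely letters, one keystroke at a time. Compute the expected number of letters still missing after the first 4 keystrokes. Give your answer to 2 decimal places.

34.16

For each letter, P(unseen after 4) = (37/38)^4 = 0.899.
By linearity of expectation, E[unseen] = 38·(37/38)^4 = 34.155.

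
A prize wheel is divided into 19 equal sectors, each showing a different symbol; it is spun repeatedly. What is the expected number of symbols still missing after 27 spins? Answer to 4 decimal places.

For each symbol, P(unseen after 27) = (18/19)^27 = 0.23228.
By linearity of expectation, E[unseen] = 19·(18/19)^27 = 4.41331.

4.4133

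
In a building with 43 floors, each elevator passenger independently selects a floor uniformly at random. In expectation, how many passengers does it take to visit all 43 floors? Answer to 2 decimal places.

187.05

After k distinct floors have appeared, the next passenger gives a new one with probability (43-k)/43, so the expected wait for the (k+1)-th is 43/(43-k).
E[T] = 43/43 + 43/42 + 43/41 + ... + 43/2 + 43/1 = 43·H_{43}.
H_{43} = 4.350, so E[T] = 187.050.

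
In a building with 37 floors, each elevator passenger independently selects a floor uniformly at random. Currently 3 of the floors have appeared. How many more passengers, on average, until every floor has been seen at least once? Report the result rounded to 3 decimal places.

With k distinct floors already seen, the next new one takes an expected 37/(37-k) passengers.
Sum over k = 3,...,36: E = 37/34 + 37/33 + 37/32 + ... + 37/2 + 37/1 = 152.3738.

152.374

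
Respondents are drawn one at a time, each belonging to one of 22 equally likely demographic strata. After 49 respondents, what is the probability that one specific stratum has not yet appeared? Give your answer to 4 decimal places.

0.1023

On each respondent the fixed stratum fails to appear with probability 21/22.
P(still missing after 49) = (21/22)^49 = 0.10234.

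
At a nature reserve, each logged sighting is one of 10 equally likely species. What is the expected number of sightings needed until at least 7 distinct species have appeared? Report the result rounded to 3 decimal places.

10.956

Going from k to k+1 distinct takes a geometric number of sightings with mean 10/(10-k).
Sum over k = 0,...,6: E = 10/10 + 10/9 + 10/8 + ... + 10/5 + 10/4 = 10.9563.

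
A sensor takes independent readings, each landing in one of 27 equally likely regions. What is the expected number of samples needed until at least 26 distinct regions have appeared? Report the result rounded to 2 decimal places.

With k distinct regions already seen, the next new one arrives after an expected 27/(27-k) samples.
Sum over k = 0,...,25: E = 27/27 + 27/26 + 27/25 + ... + 27/3 + 27/2 = 78.069.

78.07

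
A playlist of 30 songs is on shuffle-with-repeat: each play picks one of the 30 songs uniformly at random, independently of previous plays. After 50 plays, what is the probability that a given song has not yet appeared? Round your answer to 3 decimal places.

0.184

On each play the fixed song fails to appear with probability 29/30.
P(still missing after 50) = (29/30)^50 = 0.1836.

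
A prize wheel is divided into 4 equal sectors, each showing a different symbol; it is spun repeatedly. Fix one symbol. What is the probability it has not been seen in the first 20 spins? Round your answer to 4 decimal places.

On each spin the fixed symbol fails to appear with probability 3/4.
P(still missing after 20) = (3/4)^20 = 0.00317.

0.0032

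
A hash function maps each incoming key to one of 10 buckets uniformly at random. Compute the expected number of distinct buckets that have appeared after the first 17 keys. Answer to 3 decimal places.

8.332

For each bucket, P(seen in 17 keys) = 1 - (9/10)^17 = 0.8332.
By linearity of expectation, E[distinct seen] = 10·(1 - (9/10)^17) = 8.3323.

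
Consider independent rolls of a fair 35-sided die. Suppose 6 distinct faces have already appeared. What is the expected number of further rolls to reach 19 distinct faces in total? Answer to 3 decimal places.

The wait to go from k to k+1 distinct faces is geometric with mean 35/(35-k).
Sum over k = 6,...,18: E = 35/29 + 35/28 + 35/27 + ... + 35/18 + 35/17 = 20.3324.

20.332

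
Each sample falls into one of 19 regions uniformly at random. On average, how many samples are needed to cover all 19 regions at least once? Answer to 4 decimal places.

The wait to go from k to k+1 distinct regions is geometric with mean 19/(19-k).
E[T] = 19/19 + 19/18 + 19/17 + ... + 19/2 + 19/1 = 19·H_{19}.
H_{19} = 3.54774, so E[T] = 67.40705.

67.4071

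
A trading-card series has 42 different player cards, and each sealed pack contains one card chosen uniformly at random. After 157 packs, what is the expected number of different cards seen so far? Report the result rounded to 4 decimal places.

For each card, P(seen in 157 packs) = 1 - (41/42)^157 = 0.97725.
By linearity of expectation, E[distinct seen] = 42·(1 - (41/42)^157) = 41.04462.

41.0446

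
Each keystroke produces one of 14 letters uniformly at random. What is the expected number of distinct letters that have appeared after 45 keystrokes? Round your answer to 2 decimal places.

13.50

For each letter, P(seen in 45 keystrokes) = 1 - (13/14)^45 = 0.964.
By linearity of expectation, E[distinct seen] = 14·(1 - (13/14)^45) = 13.501.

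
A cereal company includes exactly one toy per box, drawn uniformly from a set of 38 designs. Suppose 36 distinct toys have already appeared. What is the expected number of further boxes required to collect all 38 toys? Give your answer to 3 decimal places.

57.000

With k distinct toys already seen, the next new one takes an expected 38/(38-k) boxes.
Sum over k = 36,...,37: E = 38/2 + 38/1 = 57.0000.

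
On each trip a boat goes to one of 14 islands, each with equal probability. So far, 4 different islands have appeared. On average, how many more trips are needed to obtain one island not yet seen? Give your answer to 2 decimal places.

1.40

The number of trips until the next new island is geometric with success probability 10/14, so its mean is 14/10.
E = 14/10 = 1.400.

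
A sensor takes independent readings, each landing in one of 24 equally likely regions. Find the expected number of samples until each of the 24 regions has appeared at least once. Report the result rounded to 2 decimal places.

90.62

The wait to go from k to k+1 distinct regions is geometric with mean 24/(24-k).
E[T] = 24/24 + 24/23 + 24/22 + ... + 24/2 + 24/1 = 24·H_{24}.
H_{24} = 3.776, so E[T] = 90.623.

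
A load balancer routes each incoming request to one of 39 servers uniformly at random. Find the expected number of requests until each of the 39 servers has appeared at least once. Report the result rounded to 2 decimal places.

After k distinct servers have appeared, the next request gives a new one with probability (39-k)/39, so the expected wait for the (k+1)-th is 39/(39-k).
E[T] = 39/39 + 39/38 + 39/37 + ... + 39/2 + 39/1 = 39·H_{39}.
H_{39} = 4.254, so E[T] = 165.888.

165.89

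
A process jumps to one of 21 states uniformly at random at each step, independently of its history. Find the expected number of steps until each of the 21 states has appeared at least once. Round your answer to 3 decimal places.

76.553

Split into phases: going from k distinct to k+1 distinct takes on average 21/(21-k) steps.
E[T] = 21/21 + 21/20 + 21/19 + ... + 21/2 + 21/1 = 21·H_{21}.
H_{21} = 3.6454, so E[T] = 76.5525.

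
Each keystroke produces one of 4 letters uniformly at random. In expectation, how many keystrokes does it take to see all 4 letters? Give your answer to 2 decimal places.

8.33

Split into phases: going from k distinct to k+1 distinct takes on average 4/(4-k) keystrokes.
E[T] = 4/4 + 4/3 + 4/2 + 4/1 = 4·H_{4}.
H_{4} = 2.083, so E[T] = 8.333.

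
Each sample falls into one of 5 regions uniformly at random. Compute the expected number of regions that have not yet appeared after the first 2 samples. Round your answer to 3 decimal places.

For each region, P(unseen after 2) = (4/5)^2 = 0.6400.
By linearity of expectation, E[unseen] = 5·(4/5)^2 = 3.2000.

3.200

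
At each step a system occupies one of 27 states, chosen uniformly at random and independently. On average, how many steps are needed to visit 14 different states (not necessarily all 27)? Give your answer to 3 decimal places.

19.206

Going from k to k+1 distinct takes a geometric number of steps with mean 27/(27-k).
Sum over k = 0,...,13: E = 27/27 + 27/26 + 27/25 + ... + 27/15 + 27/14 = 19.2057.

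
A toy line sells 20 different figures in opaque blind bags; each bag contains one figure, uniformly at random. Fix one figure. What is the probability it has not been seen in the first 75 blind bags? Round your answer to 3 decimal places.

Each blind bag misses the fixed figure with probability (20-1)/20 = 19/20, independently.
P(still missing after 75) = (19/20)^75 = 0.0213.

0.021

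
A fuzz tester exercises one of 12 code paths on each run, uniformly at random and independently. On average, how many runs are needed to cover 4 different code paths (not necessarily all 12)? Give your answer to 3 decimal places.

With k distinct code paths already seen, the next new one arrives after an expected 12/(12-k) runs.
Sum over k = 0,...,3: E = 12/12 + 12/11 + 12/10 + 12/9 = 4.6242.

4.624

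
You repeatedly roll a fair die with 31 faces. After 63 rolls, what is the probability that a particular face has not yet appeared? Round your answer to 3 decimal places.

0.127

Each roll misses the fixed face with probability (31-1)/31 = 30/31, independently.
P(still missing after 63) = (30/31)^63 = 0.1267.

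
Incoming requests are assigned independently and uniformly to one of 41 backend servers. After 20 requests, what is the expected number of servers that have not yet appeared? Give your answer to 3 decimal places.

25.021

For each server, P(unseen after 20) = (40/41)^20 = 0.6103.
By linearity of expectation, E[unseen] = 41·(40/41)^20 = 25.0211.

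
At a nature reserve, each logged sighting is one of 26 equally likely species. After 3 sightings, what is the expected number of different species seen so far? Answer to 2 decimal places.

2.89

For each species, P(seen in 3 sightings) = 1 - (25/26)^3 = 0.111.
By linearity of expectation, E[distinct seen] = 26·(1 - (25/26)^3) = 2.886.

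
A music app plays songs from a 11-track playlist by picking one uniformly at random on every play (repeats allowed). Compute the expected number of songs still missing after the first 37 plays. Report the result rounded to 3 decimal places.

0.323

For each song, P(unseen after 37) = (10/11)^37 = 0.0294.
By linearity of expectation, E[unseen] = 11·(10/11)^37 = 0.3235.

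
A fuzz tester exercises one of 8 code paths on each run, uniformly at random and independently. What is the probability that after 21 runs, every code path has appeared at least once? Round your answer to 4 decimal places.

0.5793

By inclusion–exclusion over which code paths are missing,
P(all seen) = Σ_{j=0}^{8} (-1)^j C(8,j)((8-j)/8)^21
= 1.00000 - 0.48446 + 0.06660 - 0.00290 + 0.00003 - 0.00000 + 0.00000 - 0.00000 + 0.00000
= 0.57927.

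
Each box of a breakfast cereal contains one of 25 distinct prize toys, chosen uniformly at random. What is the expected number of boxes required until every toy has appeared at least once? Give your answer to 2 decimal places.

95.40

After k distinct toys have appeared, the next box gives a new one with probability (25-k)/25, so the expected wait for the (k+1)-th is 25/(25-k).
E[T] = 25/25 + 25/24 + 25/23 + ... + 25/2 + 25/1 = 25·H_{25}.
H_{25} = 3.816, so E[T] = 95.399.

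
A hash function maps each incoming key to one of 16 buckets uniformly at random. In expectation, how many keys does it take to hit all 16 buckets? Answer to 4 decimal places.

54.0917

After k distinct buckets have appeared, the next key gives a new one with probability (16-k)/16, so the expected wait for the (k+1)-th is 16/(16-k).
E[T] = 16/16 + 16/15 + 16/14 + ... + 16/2 + 16/1 = 16·H_{16}.
H_{16} = 3.38073, so E[T] = 54.09166.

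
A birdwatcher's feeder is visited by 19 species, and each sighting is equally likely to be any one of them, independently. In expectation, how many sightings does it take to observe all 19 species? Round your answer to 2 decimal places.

After k distinct species have appeared, the next sighting gives a new one with probability (19-k)/19, so the expected wait for the (k+1)-th is 19/(19-k).
E[T] = 19/19 + 19/18 + 19/17 + ... + 19/2 + 19/1 = 19·H_{19}.
H_{19} = 3.548, so E[T] = 67.407.

67.41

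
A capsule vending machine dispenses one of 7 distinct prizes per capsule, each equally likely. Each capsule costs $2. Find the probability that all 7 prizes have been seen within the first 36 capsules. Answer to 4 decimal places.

0.9729

By inclusion–exclusion over which prizes are missing,
P(all seen) = Σ_{j=0}^{7} (-1)^j C(7,j)((7-j)/7)^36
= 1.00000 - 0.02723 + 0.00012 - 0.00000 + 0.00000 - 0.00000 + 0.00000 - 0.00000
= 0.97289.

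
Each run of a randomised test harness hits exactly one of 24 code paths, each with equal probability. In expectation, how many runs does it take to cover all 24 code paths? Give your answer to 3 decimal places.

90.623

Split into phases: going from k distinct to k+1 distinct takes on average 24/(24-k) runs.
E[T] = 24/24 + 24/23 + 24/22 + ... + 24/2 + 24/1 = 24·H_{24}.
H_{24} = 3.7760, so E[T] = 90.6230.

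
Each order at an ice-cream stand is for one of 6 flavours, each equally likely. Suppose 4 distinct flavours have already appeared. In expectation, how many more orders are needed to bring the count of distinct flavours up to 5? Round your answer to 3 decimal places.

3.000

With k distinct flavours already seen, the next new one takes an expected 6/(6-k) orders.
Only the k = 4 term is needed: E = 6/2 = 3.0000.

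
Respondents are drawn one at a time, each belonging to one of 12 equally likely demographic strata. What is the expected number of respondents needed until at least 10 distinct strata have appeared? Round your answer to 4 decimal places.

Going from k to k+1 distinct takes a geometric number of respondents with mean 12/(12-k).
Sum over k = 0,...,9: E = 12/12 + 12/11 + 12/10 + ... + 12/4 + 12/3 = 19.23853.

19.2385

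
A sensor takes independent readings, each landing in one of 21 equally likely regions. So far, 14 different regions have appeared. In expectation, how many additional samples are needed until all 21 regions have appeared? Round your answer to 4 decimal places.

54.4500

The wait to go from k to k+1 distinct regions is geometric with mean 21/(21-k).
Sum over k = 14,...,20: E = 21/7 + 21/6 + 21/5 + ... + 21/2 + 21/1 = 54.45000.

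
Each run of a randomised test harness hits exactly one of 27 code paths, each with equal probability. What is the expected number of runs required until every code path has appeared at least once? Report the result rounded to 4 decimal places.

The wait to go from k to k+1 distinct code paths is geometric with mean 27/(27-k).
E[T] = 27/27 + 27/26 + 27/25 + ... + 27/2 + 27/1 = 27·H_{27}.
H_{27} = 3.89146, so E[T] = 105.06933.

105.0693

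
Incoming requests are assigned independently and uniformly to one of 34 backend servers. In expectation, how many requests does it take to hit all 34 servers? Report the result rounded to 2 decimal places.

140.02

After k distinct servers have appeared, the next request gives a new one with probability (34-k)/34, so the expected wait for the (k+1)-th is 34/(34-k).
E[T] = 34/34 + 34/33 + 34/32 + ... + 34/2 + 34/1 = 34·H_{34}.
H_{34} = 4.118, so E[T] = 140.019.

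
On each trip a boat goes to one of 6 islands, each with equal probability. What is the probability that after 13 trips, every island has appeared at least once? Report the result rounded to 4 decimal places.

0.5139

By inclusion–exclusion over which islands are missing,
P(all seen) = Σ_{j=0}^{6} (-1)^j C(6,j)((6-j)/6)^13
= 1.00000 - 0.56078 + 0.07707 - 0.00244 + 0.00001 - 0.00000 + 0.00000
= 0.51386.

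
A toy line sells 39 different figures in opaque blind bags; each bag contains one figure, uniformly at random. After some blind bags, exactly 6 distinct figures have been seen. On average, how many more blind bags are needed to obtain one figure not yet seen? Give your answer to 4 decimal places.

The number of blind bags until the next new figure is geometric with success probability 33/39, so its mean is 39/33.
E = 39/33 = 1.18182.

1.1818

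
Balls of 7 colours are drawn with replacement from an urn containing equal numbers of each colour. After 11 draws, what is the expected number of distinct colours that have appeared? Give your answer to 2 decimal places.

For each colour, P(seen in 11 draws) = 1 - (6/7)^11 = 0.817.
By linearity of expectation, E[distinct seen] = 7·(1 - (6/7)^11) = 5.716.

5.72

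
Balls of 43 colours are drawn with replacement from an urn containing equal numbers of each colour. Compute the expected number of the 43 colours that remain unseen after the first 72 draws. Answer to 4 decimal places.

7.9011

For each colour, P(unseen after 72) = (42/43)^72 = 0.18375.
By linearity of expectation, E[unseen] = 43·(42/43)^72 = 7.90112.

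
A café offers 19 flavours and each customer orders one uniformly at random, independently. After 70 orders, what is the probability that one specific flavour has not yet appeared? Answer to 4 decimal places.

0.0227

On each order the fixed flavour fails to appear with probability 18/19.
P(still missing after 70) = (18/19)^70 = 0.02272.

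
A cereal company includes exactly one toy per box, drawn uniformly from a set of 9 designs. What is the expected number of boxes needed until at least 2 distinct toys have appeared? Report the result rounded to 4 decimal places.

Going from k to k+1 distinct takes a geometric number of boxes with mean 9/(9-k).
Sum over k = 0,...,1: E = 9/9 + 9/8 = 2.12500.

2.1250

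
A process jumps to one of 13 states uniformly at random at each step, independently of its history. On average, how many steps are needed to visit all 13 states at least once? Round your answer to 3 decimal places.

The wait to go from k to k+1 distinct states is geometric with mean 13/(13-k).
E[T] = 13/13 + 13/12 + 13/11 + ... + 13/2 + 13/1 = 13·H_{13}.
H_{13} = 3.1801, so E[T] = 41.3417.

41.342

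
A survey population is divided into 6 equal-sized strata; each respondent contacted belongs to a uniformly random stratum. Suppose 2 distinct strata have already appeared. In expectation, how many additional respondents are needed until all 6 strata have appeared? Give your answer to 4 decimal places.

12.5000

The wait to go from k to k+1 distinct strata is geometric with mean 6/(6-k).
Sum over k = 2,...,5: E = 6/4 + 6/3 + 6/2 + 6/1 = 12.50000.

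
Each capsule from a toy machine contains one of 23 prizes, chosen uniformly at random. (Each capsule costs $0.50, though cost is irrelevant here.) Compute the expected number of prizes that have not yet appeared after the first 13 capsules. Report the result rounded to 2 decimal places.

12.91

For each prize, P(unseen after 13) = (22/23)^13 = 0.561.
By linearity of expectation, E[unseen] = 23·(22/23)^13 = 12.905.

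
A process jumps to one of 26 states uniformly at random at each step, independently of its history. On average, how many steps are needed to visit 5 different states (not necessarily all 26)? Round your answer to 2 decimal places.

5.44

Going from k to k+1 distinct takes a geometric number of steps with mean 26/(26-k).
Sum over k = 0,...,4: E = 26/26 + 26/25 + 26/24 + 26/23 + 26/22 = 5.436.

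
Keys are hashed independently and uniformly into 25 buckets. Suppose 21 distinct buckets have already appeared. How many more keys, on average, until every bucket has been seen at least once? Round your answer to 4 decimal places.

52.0833

From k distinct to k+1 distinct takes on average 25/(25-k) keys.
Sum over k = 21,...,24: E = 25/4 + 25/3 + 25/2 + 25/1 = 52.08333.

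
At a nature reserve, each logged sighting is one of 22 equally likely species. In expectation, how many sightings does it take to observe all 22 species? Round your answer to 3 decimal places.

81.198

After k distinct species have appeared, the next sighting gives a new one with probability (22-k)/22, so the expected wait for the (k+1)-th is 22/(22-k).
E[T] = 22/22 + 22/21 + 22/20 + ... + 22/2 + 22/1 = 22·H_{22}.
H_{22} = 3.6908, so E[T] = 81.1979.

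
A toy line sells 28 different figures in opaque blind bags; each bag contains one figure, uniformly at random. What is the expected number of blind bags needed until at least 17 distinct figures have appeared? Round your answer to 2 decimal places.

With k distinct figures already seen, the next new one arrives after an expected 28/(28-k) blind bags.
Sum over k = 0,...,16: E = 28/28 + 28/27 + 28/26 + ... + 28/13 + 28/12 = 25.404.

25.40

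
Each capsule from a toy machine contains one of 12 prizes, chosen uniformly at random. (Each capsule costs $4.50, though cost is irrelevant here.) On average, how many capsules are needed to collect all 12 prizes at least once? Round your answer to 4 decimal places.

After k distinct prizes have appeared, the next capsule gives a new one with probability (12-k)/12, so the expected wait for the (k+1)-th is 12/(12-k).
E[T] = 12/12 + 12/11 + 12/10 + ... + 12/2 + 12/1 = 12·H_{12}.
H_{12} = 3.10321, so E[T] = 37.23853.

37.2385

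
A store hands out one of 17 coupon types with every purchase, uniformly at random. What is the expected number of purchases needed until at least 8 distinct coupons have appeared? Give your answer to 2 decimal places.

10.38

With k distinct coupons already seen, the next new one arrives after an expected 17/(17-k) purchases.
Sum over k = 0,...,7: E = 17/17 + 17/16 + 17/15 + ... + 17/11 + 17/10 = 10.380.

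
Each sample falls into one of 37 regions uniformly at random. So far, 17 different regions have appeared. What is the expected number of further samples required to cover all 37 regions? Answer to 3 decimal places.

From k distinct to k+1 distinct takes on average 37/(37-k) samples.
Sum over k = 17,...,36: E = 37/20 + 37/19 + 37/18 + ... + 37/2 + 37/1 = 133.1164.

133.116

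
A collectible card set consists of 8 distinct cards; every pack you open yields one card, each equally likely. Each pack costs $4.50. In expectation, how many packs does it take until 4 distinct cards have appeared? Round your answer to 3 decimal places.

5.076

Going from k to k+1 distinct takes a geometric number of packs with mean 8/(8-k).
Sum over k = 0,...,3: E = 8/8 + 8/7 + 8/6 + 8/5 = 5.0762.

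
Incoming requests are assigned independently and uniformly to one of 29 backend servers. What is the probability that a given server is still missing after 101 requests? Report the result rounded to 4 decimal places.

0.0289

Each request misses the fixed server with probability (29-1)/29 = 28/29, independently.
P(still missing after 101) = (28/29)^101 = 0.02889.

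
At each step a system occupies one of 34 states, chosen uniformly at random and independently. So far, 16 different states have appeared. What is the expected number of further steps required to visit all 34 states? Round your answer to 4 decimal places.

With k distinct states already seen, the next new one takes an expected 34/(34-k) steps.
Sum over k = 16,...,33: E = 34/18 + 34/17 + 34/16 + ... + 34/2 + 34/1 = 118.83367.

118.8337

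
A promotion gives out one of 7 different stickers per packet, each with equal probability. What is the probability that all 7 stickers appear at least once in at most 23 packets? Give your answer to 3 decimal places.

0.807

By inclusion–exclusion over which stickers are missing,
P(all seen) = Σ_{j=0}^{7} (-1)^j C(7,j)((7-j)/7)^23
= 1.0000 - 0.2020 + 0.0091 - 0.0001 + 0.0000 - 0.0000 + 0.0000 - 0.0000
= 0.8071.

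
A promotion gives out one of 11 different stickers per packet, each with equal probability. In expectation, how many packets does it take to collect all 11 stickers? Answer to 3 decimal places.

Split into phases: going from k distinct to k+1 distinct takes on average 11/(11-k) packets.
E[T] = 11/11 + 11/10 + 11/9 + ... + 11/2 + 11/1 = 11·H_{11}.
H_{11} = 3.0199, so E[T] = 33.2187.

33.219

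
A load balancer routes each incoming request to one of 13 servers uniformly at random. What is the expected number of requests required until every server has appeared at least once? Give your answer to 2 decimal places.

Split into phases: going from k distinct to k+1 distinct takes on average 13/(13-k) requests.
E[T] = 13/13 + 13/12 + 13/11 + ... + 13/2 + 13/1 = 13·H_{13}.
H_{13} = 3.180, so E[T] = 41.342.

41.34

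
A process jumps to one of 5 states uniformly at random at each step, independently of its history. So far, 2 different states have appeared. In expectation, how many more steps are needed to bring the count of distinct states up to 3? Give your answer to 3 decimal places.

1.667

From k distinct to k+1 distinct takes on average 5/(5-k) steps.
Only the k = 2 term is needed: E = 5/3 = 1.6667.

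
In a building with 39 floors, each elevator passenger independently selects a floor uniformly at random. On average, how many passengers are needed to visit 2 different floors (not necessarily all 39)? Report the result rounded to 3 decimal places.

2.026

Going from k to k+1 distinct takes a geometric number of passengers with mean 39/(39-k).
Sum over k = 0,...,1: E = 39/39 + 39/38 = 2.0263.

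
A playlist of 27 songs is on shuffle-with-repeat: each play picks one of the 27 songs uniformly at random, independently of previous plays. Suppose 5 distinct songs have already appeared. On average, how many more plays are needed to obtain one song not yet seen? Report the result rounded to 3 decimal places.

1.227

Each play yields a new song with probability (27-5)/27 = 22/27, so the wait is geometric with mean 27/22.
E = 27/22 = 1.2273.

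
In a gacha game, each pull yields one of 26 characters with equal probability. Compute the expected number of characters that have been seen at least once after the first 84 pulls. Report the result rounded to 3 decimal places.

25.036

For each character, P(seen in 84 pulls) = 1 - (25/26)^84 = 0.9629.
By linearity of expectation, E[distinct seen] = 26·(1 - (25/26)^84) = 25.0358.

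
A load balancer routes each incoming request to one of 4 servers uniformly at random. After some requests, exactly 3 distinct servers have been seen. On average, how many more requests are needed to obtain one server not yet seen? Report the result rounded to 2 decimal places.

The number of requests until the next new server is geometric with success probability 1/4, so its mean is 4/1.
E = 4/1 = 4.000.

4.00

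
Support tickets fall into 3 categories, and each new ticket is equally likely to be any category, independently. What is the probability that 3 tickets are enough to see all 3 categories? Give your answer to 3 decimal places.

0.222

Let A_i be the event that category i is missing after 3 tickets. By inclusion–exclusion on the A_i,
P(all seen) = Σ_{j=0}^{3} (-1)^j C(3,j)((3-j)/3)^3
= 1.0000 - 0.8889 + 0.1111 - 0.0000
= 0.2222.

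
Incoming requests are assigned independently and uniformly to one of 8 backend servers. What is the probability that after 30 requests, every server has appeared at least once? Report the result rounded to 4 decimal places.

Let A_i be the event that server i is missing after 30 requests. By inclusion–exclusion on the A_i,
P(all seen) = Σ_{j=0}^{8} (-1)^j C(8,j)((8-j)/8)^30
= 1.00000 - 0.14566 + 0.00500 - 0.00004 + 0.00000 - 0.00000 + 0.00000 - 0.00000 + 0.00000
= 0.85930.

0.8593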